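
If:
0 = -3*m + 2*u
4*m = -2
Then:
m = -1/2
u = -3/4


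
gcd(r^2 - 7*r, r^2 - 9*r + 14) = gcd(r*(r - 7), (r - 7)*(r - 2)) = r - 7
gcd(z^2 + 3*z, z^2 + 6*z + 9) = z + 3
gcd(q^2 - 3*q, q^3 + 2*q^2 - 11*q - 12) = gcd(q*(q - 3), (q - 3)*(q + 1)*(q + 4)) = q - 3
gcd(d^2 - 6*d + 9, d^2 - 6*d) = 1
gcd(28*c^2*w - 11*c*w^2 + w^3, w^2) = w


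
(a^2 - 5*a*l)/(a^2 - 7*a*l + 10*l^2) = a/(a - 2*l)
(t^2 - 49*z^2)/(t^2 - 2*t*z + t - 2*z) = (t^2 - 49*z^2)/(t^2 - 2*t*z + t - 2*z)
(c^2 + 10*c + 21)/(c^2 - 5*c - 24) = (c + 7)/(c - 8)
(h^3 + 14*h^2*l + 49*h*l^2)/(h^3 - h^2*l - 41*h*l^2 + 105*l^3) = h*(h + 7*l)/(h^2 - 8*h*l + 15*l^2)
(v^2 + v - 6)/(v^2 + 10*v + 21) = (v - 2)/(v + 7)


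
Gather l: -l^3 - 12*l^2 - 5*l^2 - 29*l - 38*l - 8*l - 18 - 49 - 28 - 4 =-l^3 - 17*l^2 - 75*l - 99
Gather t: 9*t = 9*t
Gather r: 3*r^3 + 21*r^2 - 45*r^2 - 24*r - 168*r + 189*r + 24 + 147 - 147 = 3*r^3 - 24*r^2 - 3*r + 24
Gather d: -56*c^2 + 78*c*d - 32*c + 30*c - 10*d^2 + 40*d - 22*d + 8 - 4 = -56*c^2 - 2*c - 10*d^2 + d*(78*c + 18) + 4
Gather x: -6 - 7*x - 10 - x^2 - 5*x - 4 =-x^2 - 12*x - 20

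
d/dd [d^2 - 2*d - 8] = 2*d - 2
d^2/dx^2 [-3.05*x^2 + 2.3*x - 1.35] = -6.10000000000000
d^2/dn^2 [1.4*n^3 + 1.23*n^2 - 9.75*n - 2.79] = 8.4*n + 2.46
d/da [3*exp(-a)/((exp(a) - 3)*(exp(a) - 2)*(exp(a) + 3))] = 6*(-2*exp(3*a) + 3*exp(2*a) + 9*exp(a) - 9)*exp(-a)/(exp(6*a) - 4*exp(5*a) - 14*exp(4*a) + 72*exp(3*a) + 9*exp(2*a) - 324*exp(a) + 324)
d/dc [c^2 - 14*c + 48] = 2*c - 14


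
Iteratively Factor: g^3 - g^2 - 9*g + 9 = (g - 3)*(g^2 + 2*g - 3) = (g - 3)*(g - 1)*(g + 3)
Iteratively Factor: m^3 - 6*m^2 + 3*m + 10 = (m - 2)*(m^2 - 4*m - 5) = (m - 5)*(m - 2)*(m + 1)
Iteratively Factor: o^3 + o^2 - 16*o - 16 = (o + 1)*(o^2 - 16) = (o + 1)*(o + 4)*(o - 4)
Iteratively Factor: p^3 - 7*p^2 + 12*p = (p - 4)*(p^2 - 3*p) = p*(p - 4)*(p - 3)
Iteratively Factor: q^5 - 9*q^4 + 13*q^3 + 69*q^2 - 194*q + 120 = (q - 2)*(q^4 - 7*q^3 - q^2 + 67*q - 60) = (q - 2)*(q + 3)*(q^3 - 10*q^2 + 29*q - 20) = (q - 2)*(q - 1)*(q + 3)*(q^2 - 9*q + 20) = (q - 4)*(q - 2)*(q - 1)*(q + 3)*(q - 5)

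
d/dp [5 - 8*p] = -8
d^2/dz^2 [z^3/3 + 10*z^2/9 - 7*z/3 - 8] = 2*z + 20/9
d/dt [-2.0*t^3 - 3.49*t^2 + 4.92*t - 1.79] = -6.0*t^2 - 6.98*t + 4.92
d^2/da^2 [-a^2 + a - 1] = -2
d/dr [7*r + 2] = 7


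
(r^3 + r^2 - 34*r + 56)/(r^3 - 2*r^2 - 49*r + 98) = (r - 4)/(r - 7)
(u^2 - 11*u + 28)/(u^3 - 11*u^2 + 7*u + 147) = (u - 4)/(u^2 - 4*u - 21)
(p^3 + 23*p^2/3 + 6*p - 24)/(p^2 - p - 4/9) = 3*(p^2 + 9*p + 18)/(3*p + 1)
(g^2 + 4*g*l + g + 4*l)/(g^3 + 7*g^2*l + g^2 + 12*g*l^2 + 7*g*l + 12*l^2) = 1/(g + 3*l)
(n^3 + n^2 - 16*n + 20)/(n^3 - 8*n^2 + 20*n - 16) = (n + 5)/(n - 4)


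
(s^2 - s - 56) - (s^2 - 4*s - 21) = 3*s - 35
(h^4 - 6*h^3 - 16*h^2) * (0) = 0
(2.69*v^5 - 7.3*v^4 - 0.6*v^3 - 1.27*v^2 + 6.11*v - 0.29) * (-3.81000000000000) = -10.2489*v^5 + 27.813*v^4 + 2.286*v^3 + 4.8387*v^2 - 23.2791*v + 1.1049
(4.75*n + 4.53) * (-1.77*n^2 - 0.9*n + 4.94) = -8.4075*n^3 - 12.2931*n^2 + 19.388*n + 22.3782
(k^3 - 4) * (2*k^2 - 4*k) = 2*k^5 - 4*k^4 - 8*k^2 + 16*k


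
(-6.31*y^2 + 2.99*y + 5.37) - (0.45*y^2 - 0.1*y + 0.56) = -6.76*y^2 + 3.09*y + 4.81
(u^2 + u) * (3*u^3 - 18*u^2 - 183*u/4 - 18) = 3*u^5 - 15*u^4 - 255*u^3/4 - 255*u^2/4 - 18*u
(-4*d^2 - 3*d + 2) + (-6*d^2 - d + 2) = -10*d^2 - 4*d + 4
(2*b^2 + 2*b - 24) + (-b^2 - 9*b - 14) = b^2 - 7*b - 38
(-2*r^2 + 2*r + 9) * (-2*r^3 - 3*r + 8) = 4*r^5 - 4*r^4 - 12*r^3 - 22*r^2 - 11*r + 72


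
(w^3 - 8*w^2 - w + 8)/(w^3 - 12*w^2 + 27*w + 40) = (w - 1)/(w - 5)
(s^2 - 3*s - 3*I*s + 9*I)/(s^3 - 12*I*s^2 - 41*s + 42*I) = (s - 3)/(s^2 - 9*I*s - 14)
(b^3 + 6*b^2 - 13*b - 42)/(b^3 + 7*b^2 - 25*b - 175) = (b^2 - b - 6)/(b^2 - 25)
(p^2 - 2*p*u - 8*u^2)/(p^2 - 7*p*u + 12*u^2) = (p + 2*u)/(p - 3*u)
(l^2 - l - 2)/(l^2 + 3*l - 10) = (l + 1)/(l + 5)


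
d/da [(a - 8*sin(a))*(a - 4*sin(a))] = -12*a*cos(a) + 2*a - 12*sin(a) + 32*sin(2*a)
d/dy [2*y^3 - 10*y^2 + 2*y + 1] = 6*y^2 - 20*y + 2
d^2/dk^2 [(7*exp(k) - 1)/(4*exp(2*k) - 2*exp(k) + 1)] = (112*exp(4*k) - 8*exp(3*k) - 144*exp(2*k) + 26*exp(k) + 5)*exp(k)/(64*exp(6*k) - 96*exp(5*k) + 96*exp(4*k) - 56*exp(3*k) + 24*exp(2*k) - 6*exp(k) + 1)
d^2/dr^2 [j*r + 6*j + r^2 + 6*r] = 2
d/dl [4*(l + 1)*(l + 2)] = 8*l + 12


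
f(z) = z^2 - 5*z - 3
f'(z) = 2*z - 5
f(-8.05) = 102.05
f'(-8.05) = -21.10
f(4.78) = -4.05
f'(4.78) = 4.56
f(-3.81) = 30.57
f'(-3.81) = -12.62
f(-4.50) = 39.75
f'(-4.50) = -14.00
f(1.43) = -8.11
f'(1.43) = -2.14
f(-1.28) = 5.04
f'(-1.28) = -7.56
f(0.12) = -3.59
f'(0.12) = -4.76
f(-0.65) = 0.67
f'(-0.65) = -6.30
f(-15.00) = 297.00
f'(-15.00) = -35.00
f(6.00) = 3.00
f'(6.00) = 7.00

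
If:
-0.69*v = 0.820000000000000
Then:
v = -1.19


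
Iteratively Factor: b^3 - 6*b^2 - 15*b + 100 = (b - 5)*(b^2 - b - 20) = (b - 5)^2*(b + 4)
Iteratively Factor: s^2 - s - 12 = (s - 4)*(s + 3)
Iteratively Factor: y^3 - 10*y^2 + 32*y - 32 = (y - 4)*(y^2 - 6*y + 8) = (y - 4)^2*(y - 2)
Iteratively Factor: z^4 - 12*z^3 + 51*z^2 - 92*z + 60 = (z - 3)*(z^3 - 9*z^2 + 24*z - 20) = (z - 3)*(z - 2)*(z^2 - 7*z + 10) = (z - 3)*(z - 2)^2*(z - 5)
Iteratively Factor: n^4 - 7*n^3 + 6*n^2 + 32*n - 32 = (n + 2)*(n^3 - 9*n^2 + 24*n - 16) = (n - 1)*(n + 2)*(n^2 - 8*n + 16) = (n - 4)*(n - 1)*(n + 2)*(n - 4)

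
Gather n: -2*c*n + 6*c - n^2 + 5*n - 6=6*c - n^2 + n*(5 - 2*c) - 6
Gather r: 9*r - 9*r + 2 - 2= 0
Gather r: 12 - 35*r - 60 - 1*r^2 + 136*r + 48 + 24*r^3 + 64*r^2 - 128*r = 24*r^3 + 63*r^2 - 27*r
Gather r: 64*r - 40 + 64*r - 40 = 128*r - 80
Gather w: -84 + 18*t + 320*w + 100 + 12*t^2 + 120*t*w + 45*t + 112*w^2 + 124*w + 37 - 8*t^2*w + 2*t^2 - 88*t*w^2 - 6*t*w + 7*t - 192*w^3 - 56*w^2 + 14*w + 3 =14*t^2 + 70*t - 192*w^3 + w^2*(56 - 88*t) + w*(-8*t^2 + 114*t + 458) + 56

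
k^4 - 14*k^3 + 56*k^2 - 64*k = k*(k - 8)*(k - 4)*(k - 2)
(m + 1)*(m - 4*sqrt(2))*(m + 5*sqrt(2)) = m^3 + m^2 + sqrt(2)*m^2 - 40*m + sqrt(2)*m - 40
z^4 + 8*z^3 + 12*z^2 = z^2*(z + 2)*(z + 6)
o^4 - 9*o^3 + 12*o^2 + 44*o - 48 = (o - 6)*(o - 4)*(o - 1)*(o + 2)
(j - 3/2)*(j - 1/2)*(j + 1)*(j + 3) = j^4 + 2*j^3 - 17*j^2/4 - 3*j + 9/4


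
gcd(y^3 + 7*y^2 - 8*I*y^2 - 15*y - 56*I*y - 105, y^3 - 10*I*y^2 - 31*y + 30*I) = y^2 - 8*I*y - 15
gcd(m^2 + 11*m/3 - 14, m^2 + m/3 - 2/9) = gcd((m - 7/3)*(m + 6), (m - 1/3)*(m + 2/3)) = 1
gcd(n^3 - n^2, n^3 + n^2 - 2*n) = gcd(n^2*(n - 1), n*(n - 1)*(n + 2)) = n^2 - n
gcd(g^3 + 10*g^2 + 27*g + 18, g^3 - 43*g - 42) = g^2 + 7*g + 6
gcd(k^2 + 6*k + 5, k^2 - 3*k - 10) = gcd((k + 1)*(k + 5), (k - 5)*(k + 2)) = 1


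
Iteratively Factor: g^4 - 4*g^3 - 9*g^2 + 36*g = (g + 3)*(g^3 - 7*g^2 + 12*g) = g*(g + 3)*(g^2 - 7*g + 12) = g*(g - 4)*(g + 3)*(g - 3)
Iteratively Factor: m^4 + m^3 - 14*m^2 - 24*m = (m + 2)*(m^3 - m^2 - 12*m) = m*(m + 2)*(m^2 - m - 12) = m*(m - 4)*(m + 2)*(m + 3)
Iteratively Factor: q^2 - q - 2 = (q - 2)*(q + 1)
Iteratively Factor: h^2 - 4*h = (h)*(h - 4)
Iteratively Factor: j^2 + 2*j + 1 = (j + 1)*(j + 1)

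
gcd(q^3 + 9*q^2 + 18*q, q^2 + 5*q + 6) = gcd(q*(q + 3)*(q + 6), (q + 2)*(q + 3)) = q + 3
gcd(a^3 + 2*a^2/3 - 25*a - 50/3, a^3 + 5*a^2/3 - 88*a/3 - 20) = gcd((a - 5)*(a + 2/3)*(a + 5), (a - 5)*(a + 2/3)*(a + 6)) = a^2 - 13*a/3 - 10/3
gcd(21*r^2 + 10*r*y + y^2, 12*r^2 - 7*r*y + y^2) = 1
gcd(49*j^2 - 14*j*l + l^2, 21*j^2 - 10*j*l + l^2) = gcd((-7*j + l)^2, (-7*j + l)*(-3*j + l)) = 7*j - l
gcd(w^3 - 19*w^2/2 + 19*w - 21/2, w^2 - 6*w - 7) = w - 7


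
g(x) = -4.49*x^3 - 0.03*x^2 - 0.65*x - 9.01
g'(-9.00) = -1091.18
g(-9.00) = 3267.62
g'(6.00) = -485.93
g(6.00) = -983.83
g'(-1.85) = -46.64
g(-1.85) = 20.52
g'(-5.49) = -406.31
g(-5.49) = 736.61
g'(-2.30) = -71.77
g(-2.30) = 46.96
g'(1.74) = -41.54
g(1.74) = -33.89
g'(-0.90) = -11.51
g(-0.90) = -5.18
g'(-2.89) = -112.98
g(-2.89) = 101.00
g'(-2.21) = -66.31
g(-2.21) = 40.74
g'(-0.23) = -1.35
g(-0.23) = -8.81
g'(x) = -13.47*x^2 - 0.06*x - 0.65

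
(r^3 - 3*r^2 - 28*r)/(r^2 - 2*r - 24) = r*(r - 7)/(r - 6)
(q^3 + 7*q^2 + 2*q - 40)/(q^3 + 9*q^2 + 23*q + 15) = (q^2 + 2*q - 8)/(q^2 + 4*q + 3)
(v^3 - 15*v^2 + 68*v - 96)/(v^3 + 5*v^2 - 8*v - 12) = (v^3 - 15*v^2 + 68*v - 96)/(v^3 + 5*v^2 - 8*v - 12)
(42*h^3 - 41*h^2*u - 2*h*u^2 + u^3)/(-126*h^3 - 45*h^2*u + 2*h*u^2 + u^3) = (-h + u)/(3*h + u)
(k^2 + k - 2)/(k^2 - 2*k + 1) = (k + 2)/(k - 1)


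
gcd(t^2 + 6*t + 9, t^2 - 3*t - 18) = t + 3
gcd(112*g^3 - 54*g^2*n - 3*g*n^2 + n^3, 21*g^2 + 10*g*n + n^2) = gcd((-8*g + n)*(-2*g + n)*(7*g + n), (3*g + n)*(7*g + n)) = 7*g + n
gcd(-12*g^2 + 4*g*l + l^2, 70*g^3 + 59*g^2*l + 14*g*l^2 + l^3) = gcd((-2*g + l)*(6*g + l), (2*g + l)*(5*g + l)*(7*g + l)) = 1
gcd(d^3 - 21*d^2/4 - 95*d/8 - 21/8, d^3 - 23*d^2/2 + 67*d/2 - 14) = d - 7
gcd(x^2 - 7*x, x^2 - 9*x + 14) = x - 7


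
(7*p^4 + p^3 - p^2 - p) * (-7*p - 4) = -49*p^5 - 35*p^4 + 3*p^3 + 11*p^2 + 4*p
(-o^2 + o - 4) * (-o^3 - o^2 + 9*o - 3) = o^5 - 6*o^3 + 16*o^2 - 39*o + 12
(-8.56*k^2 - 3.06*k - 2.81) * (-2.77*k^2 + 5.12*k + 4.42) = 23.7112*k^4 - 35.351*k^3 - 45.7187*k^2 - 27.9124*k - 12.4202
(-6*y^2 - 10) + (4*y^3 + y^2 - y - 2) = 4*y^3 - 5*y^2 - y - 12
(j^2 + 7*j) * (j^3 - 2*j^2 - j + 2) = j^5 + 5*j^4 - 15*j^3 - 5*j^2 + 14*j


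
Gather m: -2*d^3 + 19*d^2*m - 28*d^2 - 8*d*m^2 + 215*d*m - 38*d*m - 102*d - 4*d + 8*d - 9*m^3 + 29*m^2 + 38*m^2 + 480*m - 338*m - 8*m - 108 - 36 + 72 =-2*d^3 - 28*d^2 - 98*d - 9*m^3 + m^2*(67 - 8*d) + m*(19*d^2 + 177*d + 134) - 72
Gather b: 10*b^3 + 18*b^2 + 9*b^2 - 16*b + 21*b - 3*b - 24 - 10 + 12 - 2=10*b^3 + 27*b^2 + 2*b - 24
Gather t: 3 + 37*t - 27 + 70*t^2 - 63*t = 70*t^2 - 26*t - 24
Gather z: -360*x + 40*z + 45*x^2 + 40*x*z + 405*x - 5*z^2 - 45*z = 45*x^2 + 45*x - 5*z^2 + z*(40*x - 5)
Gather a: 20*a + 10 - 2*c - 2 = 20*a - 2*c + 8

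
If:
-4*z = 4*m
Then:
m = -z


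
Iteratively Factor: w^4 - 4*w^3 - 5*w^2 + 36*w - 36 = (w - 2)*(w^3 - 2*w^2 - 9*w + 18) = (w - 3)*(w - 2)*(w^2 + w - 6) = (w - 3)*(w - 2)^2*(w + 3)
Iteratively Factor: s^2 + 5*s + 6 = (s + 3)*(s + 2)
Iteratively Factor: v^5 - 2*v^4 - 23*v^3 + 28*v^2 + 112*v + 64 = (v + 1)*(v^4 - 3*v^3 - 20*v^2 + 48*v + 64) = (v + 1)^2*(v^3 - 4*v^2 - 16*v + 64) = (v - 4)*(v + 1)^2*(v^2 - 16) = (v - 4)^2*(v + 1)^2*(v + 4)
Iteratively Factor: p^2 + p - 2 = (p + 2)*(p - 1)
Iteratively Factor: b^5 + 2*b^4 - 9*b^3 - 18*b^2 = (b)*(b^4 + 2*b^3 - 9*b^2 - 18*b) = b*(b + 2)*(b^3 - 9*b) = b*(b + 2)*(b + 3)*(b^2 - 3*b) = b^2*(b + 2)*(b + 3)*(b - 3)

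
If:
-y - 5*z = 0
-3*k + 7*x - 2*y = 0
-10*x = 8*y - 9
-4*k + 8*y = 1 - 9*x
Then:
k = 295/164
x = 33/41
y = 39/328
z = -39/1640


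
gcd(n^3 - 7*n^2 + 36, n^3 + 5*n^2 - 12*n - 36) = n^2 - n - 6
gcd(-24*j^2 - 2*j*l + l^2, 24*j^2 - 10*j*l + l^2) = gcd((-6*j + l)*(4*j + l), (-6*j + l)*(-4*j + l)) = 6*j - l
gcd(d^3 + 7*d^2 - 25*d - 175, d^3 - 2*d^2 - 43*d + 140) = d^2 + 2*d - 35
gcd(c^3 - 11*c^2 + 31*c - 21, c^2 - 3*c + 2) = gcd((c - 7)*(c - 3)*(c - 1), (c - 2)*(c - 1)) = c - 1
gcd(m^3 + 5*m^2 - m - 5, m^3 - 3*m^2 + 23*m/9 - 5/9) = m - 1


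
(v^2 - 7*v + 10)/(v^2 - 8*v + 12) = (v - 5)/(v - 6)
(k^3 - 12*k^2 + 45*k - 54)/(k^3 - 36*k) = (k^2 - 6*k + 9)/(k*(k + 6))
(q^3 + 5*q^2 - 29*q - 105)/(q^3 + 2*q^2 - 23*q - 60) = (q + 7)/(q + 4)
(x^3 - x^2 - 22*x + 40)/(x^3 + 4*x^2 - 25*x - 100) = (x^2 - 6*x + 8)/(x^2 - x - 20)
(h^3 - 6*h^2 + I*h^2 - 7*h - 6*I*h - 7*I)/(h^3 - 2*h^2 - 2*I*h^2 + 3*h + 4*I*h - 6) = (h^2 - 6*h - 7)/(h^2 - h*(2 + 3*I) + 6*I)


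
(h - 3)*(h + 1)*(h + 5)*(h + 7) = h^4 + 10*h^3 + 8*h^2 - 106*h - 105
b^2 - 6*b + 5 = (b - 5)*(b - 1)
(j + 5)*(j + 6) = j^2 + 11*j + 30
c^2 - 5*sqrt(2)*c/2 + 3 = (c - 3*sqrt(2)/2)*(c - sqrt(2))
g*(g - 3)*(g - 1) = g^3 - 4*g^2 + 3*g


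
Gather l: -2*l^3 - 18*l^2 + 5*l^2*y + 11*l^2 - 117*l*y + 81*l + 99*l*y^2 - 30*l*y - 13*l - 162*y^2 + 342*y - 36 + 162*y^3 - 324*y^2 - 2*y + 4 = -2*l^3 + l^2*(5*y - 7) + l*(99*y^2 - 147*y + 68) + 162*y^3 - 486*y^2 + 340*y - 32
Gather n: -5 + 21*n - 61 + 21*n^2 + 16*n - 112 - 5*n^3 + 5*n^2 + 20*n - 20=-5*n^3 + 26*n^2 + 57*n - 198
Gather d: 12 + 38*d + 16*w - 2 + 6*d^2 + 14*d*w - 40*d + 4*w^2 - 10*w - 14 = 6*d^2 + d*(14*w - 2) + 4*w^2 + 6*w - 4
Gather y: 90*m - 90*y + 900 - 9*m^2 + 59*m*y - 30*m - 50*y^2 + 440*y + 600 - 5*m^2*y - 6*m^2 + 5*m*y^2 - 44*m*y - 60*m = -15*m^2 + y^2*(5*m - 50) + y*(-5*m^2 + 15*m + 350) + 1500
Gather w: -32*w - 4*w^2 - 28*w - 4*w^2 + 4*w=-8*w^2 - 56*w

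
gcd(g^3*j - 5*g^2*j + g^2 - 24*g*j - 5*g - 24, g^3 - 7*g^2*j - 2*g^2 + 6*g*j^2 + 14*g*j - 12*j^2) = 1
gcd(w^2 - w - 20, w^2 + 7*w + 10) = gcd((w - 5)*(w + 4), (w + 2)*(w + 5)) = 1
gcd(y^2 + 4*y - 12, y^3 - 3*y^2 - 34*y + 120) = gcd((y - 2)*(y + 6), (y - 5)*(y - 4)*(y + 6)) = y + 6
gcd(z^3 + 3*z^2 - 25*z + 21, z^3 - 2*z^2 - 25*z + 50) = 1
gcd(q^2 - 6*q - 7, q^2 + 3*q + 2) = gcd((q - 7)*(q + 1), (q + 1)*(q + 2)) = q + 1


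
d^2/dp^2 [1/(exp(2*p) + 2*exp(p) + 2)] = 2*(4*(exp(p) + 1)^2*exp(p) - (2*exp(p) + 1)*(exp(2*p) + 2*exp(p) + 2))*exp(p)/(exp(2*p) + 2*exp(p) + 2)^3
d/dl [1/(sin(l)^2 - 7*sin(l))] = (7 - 2*sin(l))*cos(l)/((sin(l) - 7)^2*sin(l)^2)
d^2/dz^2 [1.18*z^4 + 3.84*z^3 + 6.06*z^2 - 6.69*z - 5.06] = 14.16*z^2 + 23.04*z + 12.12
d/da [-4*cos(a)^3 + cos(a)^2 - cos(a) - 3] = (12*cos(a)^2 - 2*cos(a) + 1)*sin(a)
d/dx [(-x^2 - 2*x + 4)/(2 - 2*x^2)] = (-x^2 + 3*x - 1)/(x^4 - 2*x^2 + 1)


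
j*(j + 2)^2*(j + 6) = j^4 + 10*j^3 + 28*j^2 + 24*j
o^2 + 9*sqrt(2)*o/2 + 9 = (o + 3*sqrt(2)/2)*(o + 3*sqrt(2))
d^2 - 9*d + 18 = (d - 6)*(d - 3)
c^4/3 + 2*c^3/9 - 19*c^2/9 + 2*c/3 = c*(c/3 + 1)*(c - 2)*(c - 1/3)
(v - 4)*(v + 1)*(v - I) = v^3 - 3*v^2 - I*v^2 - 4*v + 3*I*v + 4*I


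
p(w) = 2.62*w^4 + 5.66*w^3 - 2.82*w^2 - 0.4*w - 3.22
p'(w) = 10.48*w^3 + 16.98*w^2 - 5.64*w - 0.4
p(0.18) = -3.35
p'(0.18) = -0.80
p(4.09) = 1068.37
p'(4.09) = 977.60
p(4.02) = 1001.54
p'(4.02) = 932.16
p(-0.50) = -4.27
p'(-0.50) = 5.36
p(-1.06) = -9.40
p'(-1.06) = 12.18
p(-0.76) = -6.16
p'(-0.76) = 9.09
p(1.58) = 27.76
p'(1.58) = 74.41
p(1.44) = 18.52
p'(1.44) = 57.98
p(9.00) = 21080.72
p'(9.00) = 8964.14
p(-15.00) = 112903.28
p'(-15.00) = -31465.30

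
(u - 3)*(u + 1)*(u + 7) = u^3 + 5*u^2 - 17*u - 21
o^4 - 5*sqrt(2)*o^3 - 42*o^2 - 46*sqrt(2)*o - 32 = (o - 8*sqrt(2))*(o + sqrt(2))^3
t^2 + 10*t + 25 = (t + 5)^2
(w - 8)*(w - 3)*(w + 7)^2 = w^4 + 3*w^3 - 81*w^2 - 203*w + 1176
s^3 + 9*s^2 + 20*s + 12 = (s + 1)*(s + 2)*(s + 6)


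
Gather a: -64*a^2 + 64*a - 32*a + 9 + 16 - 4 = -64*a^2 + 32*a + 21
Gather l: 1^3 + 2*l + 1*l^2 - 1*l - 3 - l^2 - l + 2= 0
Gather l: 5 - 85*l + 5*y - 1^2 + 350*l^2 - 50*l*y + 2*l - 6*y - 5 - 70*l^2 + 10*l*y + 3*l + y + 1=280*l^2 + l*(-40*y - 80)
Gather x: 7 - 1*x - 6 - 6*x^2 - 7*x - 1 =-6*x^2 - 8*x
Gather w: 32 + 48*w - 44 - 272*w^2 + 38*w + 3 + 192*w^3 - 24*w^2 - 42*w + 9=192*w^3 - 296*w^2 + 44*w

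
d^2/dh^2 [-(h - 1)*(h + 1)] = -2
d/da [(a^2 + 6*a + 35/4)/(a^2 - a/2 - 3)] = (-52*a^2 - 188*a - 109)/(2*(4*a^4 - 4*a^3 - 23*a^2 + 12*a + 36))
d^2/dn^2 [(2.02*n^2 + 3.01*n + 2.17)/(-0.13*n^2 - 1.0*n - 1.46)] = (0.423462*n^3 + 2.080338*n^2 + 1.735188*n - 3.338732)/(0.002197*n^6 + 0.0507*n^5 + 0.464022*n^4 + 2.1388*n^3 + 5.211324*n^2 + 6.3948*n + 3.112136)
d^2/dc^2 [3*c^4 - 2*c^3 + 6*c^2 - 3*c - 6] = 36*c^2 - 12*c + 12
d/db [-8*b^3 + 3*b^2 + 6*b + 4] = -24*b^2 + 6*b + 6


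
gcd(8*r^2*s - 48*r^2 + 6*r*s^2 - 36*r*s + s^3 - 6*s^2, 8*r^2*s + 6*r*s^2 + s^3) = 8*r^2 + 6*r*s + s^2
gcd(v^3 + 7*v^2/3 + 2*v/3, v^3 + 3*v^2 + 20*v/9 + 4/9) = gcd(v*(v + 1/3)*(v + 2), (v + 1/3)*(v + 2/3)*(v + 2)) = v^2 + 7*v/3 + 2/3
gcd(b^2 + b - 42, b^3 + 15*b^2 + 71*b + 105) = b + 7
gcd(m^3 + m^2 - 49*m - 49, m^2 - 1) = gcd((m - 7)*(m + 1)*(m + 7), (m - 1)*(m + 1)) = m + 1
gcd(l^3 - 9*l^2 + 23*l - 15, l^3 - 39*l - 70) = 1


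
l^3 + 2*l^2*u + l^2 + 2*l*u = l*(l + 1)*(l + 2*u)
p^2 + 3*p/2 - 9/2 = (p - 3/2)*(p + 3)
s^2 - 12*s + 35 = (s - 7)*(s - 5)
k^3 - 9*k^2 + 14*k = k*(k - 7)*(k - 2)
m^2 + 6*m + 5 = (m + 1)*(m + 5)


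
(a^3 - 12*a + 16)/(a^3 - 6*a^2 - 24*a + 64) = (a - 2)/(a - 8)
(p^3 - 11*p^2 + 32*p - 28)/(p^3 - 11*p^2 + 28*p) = (p^2 - 4*p + 4)/(p*(p - 4))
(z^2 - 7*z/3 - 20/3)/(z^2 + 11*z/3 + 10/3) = (z - 4)/(z + 2)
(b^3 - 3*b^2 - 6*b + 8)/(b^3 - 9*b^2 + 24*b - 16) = (b + 2)/(b - 4)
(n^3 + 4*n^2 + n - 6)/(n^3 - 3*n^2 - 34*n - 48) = (n - 1)/(n - 8)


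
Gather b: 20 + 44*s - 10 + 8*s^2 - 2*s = 8*s^2 + 42*s + 10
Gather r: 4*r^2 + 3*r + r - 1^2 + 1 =4*r^2 + 4*r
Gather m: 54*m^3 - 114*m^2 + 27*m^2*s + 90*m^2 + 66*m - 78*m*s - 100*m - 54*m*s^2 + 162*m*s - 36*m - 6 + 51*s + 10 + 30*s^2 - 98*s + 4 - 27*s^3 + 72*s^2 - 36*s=54*m^3 + m^2*(27*s - 24) + m*(-54*s^2 + 84*s - 70) - 27*s^3 + 102*s^2 - 83*s + 8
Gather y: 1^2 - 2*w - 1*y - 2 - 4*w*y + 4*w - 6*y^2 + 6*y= 2*w - 6*y^2 + y*(5 - 4*w) - 1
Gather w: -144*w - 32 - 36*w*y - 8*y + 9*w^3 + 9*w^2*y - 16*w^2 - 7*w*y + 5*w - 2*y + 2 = 9*w^3 + w^2*(9*y - 16) + w*(-43*y - 139) - 10*y - 30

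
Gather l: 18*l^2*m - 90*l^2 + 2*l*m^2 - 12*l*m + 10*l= l^2*(18*m - 90) + l*(2*m^2 - 12*m + 10)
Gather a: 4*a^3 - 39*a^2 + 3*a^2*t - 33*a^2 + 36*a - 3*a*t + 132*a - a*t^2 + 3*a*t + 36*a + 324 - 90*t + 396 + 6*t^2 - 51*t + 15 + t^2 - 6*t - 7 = 4*a^3 + a^2*(3*t - 72) + a*(204 - t^2) + 7*t^2 - 147*t + 728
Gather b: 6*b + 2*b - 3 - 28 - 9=8*b - 40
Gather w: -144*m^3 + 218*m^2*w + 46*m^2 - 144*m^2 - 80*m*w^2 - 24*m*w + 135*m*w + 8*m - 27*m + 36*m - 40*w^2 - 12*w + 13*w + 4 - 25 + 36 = -144*m^3 - 98*m^2 + 17*m + w^2*(-80*m - 40) + w*(218*m^2 + 111*m + 1) + 15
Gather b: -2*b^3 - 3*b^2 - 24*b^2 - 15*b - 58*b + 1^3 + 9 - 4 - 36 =-2*b^3 - 27*b^2 - 73*b - 30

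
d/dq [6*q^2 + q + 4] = 12*q + 1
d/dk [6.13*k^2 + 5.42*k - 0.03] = 12.26*k + 5.42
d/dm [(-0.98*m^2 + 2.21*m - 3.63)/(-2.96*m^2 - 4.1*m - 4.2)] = (10.5596*m^2 - 13.2576*m - 24.165)/(8.7616*m^4 + 24.272*m^3 + 41.674*m^2 + 34.44*m + 17.64)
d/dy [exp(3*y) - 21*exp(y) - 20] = 3*(exp(2*y) - 7)*exp(y)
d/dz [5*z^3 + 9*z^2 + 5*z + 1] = 15*z^2 + 18*z + 5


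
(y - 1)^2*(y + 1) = y^3 - y^2 - y + 1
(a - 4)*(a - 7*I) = a^2 - 4*a - 7*I*a + 28*I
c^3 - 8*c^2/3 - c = c*(c - 3)*(c + 1/3)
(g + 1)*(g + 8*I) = g^2 + g + 8*I*g + 8*I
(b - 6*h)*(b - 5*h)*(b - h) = b^3 - 12*b^2*h + 41*b*h^2 - 30*h^3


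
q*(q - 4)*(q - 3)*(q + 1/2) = q^4 - 13*q^3/2 + 17*q^2/2 + 6*q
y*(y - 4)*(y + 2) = y^3 - 2*y^2 - 8*y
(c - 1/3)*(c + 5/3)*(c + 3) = c^3 + 13*c^2/3 + 31*c/9 - 5/3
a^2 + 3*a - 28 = (a - 4)*(a + 7)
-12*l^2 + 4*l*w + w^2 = (-2*l + w)*(6*l + w)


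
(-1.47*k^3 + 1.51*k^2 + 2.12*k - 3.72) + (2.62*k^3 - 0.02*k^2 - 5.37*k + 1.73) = 1.15*k^3 + 1.49*k^2 - 3.25*k - 1.99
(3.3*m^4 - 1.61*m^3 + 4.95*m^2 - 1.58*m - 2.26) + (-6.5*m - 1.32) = 3.3*m^4 - 1.61*m^3 + 4.95*m^2 - 8.08*m - 3.58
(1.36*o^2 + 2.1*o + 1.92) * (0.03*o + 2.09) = 0.0408*o^3 + 2.9054*o^2 + 4.4466*o + 4.0128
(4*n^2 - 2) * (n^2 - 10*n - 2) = 4*n^4 - 40*n^3 - 10*n^2 + 20*n + 4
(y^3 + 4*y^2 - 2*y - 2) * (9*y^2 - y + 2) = 9*y^5 + 35*y^4 - 20*y^3 - 8*y^2 - 2*y - 4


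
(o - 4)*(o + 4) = o^2 - 16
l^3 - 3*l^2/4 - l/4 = l*(l - 1)*(l + 1/4)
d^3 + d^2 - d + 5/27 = (d - 1/3)^2*(d + 5/3)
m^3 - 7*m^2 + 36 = (m - 6)*(m - 3)*(m + 2)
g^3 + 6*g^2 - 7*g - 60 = (g - 3)*(g + 4)*(g + 5)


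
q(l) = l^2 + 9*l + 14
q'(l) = 2*l + 9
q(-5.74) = -4.71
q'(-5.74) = -2.48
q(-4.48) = -6.25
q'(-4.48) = 0.04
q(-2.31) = -1.45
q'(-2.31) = 4.38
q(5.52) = 94.15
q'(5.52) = 20.04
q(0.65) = 20.27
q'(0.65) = 10.30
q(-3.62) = -5.48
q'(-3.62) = 1.76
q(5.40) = 91.76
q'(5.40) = 19.80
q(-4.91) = -6.08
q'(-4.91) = -0.82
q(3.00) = 50.00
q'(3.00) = 15.00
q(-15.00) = 104.00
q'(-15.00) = -21.00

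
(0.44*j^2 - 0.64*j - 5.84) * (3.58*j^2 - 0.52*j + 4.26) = 1.5752*j^4 - 2.52*j^3 - 18.7*j^2 + 0.3104*j - 24.8784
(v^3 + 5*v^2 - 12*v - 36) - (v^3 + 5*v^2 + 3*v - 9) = -15*v - 27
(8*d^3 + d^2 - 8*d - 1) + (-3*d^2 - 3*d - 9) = 8*d^3 - 2*d^2 - 11*d - 10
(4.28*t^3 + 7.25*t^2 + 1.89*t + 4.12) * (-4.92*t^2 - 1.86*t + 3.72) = -21.0576*t^5 - 43.6308*t^4 - 6.8622*t^3 + 3.1842*t^2 - 0.632400000000001*t + 15.3264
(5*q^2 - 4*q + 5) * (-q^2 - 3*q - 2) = -5*q^4 - 11*q^3 - 3*q^2 - 7*q - 10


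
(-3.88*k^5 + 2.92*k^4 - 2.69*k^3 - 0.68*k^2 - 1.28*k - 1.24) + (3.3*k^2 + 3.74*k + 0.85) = -3.88*k^5 + 2.92*k^4 - 2.69*k^3 + 2.62*k^2 + 2.46*k - 0.39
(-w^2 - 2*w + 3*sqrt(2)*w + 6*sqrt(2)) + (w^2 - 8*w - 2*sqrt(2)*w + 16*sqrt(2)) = -10*w + sqrt(2)*w + 22*sqrt(2)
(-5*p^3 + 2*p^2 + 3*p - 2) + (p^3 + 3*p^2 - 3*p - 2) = -4*p^3 + 5*p^2 - 4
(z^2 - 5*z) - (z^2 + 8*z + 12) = -13*z - 12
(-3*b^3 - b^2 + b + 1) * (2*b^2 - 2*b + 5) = -6*b^5 + 4*b^4 - 11*b^3 - 5*b^2 + 3*b + 5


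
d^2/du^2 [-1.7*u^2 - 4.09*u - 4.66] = -3.40000000000000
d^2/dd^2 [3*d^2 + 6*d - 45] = 6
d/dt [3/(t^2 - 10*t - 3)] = 6*(5 - t)/(-t^2 + 10*t + 3)^2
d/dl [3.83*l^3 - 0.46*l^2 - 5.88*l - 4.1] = 11.49*l^2 - 0.92*l - 5.88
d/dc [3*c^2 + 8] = 6*c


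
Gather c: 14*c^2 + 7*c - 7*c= 14*c^2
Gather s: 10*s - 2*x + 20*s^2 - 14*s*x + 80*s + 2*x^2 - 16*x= 20*s^2 + s*(90 - 14*x) + 2*x^2 - 18*x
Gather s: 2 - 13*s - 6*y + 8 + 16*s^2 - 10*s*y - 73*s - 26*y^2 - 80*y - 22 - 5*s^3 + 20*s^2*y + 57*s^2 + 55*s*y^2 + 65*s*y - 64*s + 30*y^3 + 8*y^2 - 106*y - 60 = -5*s^3 + s^2*(20*y + 73) + s*(55*y^2 + 55*y - 150) + 30*y^3 - 18*y^2 - 192*y - 72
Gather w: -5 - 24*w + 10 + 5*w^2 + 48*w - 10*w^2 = -5*w^2 + 24*w + 5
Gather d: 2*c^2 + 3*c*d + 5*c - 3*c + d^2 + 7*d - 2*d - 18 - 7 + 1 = 2*c^2 + 2*c + d^2 + d*(3*c + 5) - 24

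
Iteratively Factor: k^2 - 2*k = (k - 2)*(k)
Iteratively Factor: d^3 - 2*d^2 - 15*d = (d + 3)*(d^2 - 5*d) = (d - 5)*(d + 3)*(d)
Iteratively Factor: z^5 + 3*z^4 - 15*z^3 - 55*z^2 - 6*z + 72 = (z - 1)*(z^4 + 4*z^3 - 11*z^2 - 66*z - 72) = (z - 1)*(z + 2)*(z^3 + 2*z^2 - 15*z - 36) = (z - 1)*(z + 2)*(z + 3)*(z^2 - z - 12) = (z - 4)*(z - 1)*(z + 2)*(z + 3)*(z + 3)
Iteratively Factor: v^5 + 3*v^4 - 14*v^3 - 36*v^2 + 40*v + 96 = (v + 2)*(v^4 + v^3 - 16*v^2 - 4*v + 48) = (v + 2)*(v + 4)*(v^3 - 3*v^2 - 4*v + 12) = (v - 3)*(v + 2)*(v + 4)*(v^2 - 4) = (v - 3)*(v + 2)^2*(v + 4)*(v - 2)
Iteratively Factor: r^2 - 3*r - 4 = (r - 4)*(r + 1)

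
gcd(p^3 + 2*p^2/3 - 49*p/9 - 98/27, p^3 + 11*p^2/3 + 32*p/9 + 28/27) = p^2 + 3*p + 14/9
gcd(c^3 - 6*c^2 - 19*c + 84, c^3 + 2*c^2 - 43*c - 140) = c^2 - 3*c - 28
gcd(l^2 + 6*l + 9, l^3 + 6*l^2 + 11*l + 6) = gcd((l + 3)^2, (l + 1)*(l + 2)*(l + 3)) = l + 3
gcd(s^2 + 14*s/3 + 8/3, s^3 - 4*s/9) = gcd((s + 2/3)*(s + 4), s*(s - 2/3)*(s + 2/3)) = s + 2/3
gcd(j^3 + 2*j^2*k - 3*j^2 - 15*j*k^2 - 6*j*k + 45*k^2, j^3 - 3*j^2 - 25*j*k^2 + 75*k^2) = j^2 + 5*j*k - 3*j - 15*k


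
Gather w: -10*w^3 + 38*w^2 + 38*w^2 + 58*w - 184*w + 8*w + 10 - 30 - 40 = -10*w^3 + 76*w^2 - 118*w - 60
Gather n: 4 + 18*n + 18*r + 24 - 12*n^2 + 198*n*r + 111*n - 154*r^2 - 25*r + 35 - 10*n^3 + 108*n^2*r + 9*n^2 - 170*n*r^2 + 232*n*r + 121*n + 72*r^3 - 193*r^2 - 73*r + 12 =-10*n^3 + n^2*(108*r - 3) + n*(-170*r^2 + 430*r + 250) + 72*r^3 - 347*r^2 - 80*r + 75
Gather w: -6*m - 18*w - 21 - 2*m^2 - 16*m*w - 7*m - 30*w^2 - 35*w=-2*m^2 - 13*m - 30*w^2 + w*(-16*m - 53) - 21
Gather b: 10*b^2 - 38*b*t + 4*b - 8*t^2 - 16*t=10*b^2 + b*(4 - 38*t) - 8*t^2 - 16*t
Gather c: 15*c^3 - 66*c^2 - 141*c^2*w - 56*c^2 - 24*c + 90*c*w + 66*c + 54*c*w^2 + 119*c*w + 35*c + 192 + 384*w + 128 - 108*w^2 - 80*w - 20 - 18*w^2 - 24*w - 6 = 15*c^3 + c^2*(-141*w - 122) + c*(54*w^2 + 209*w + 77) - 126*w^2 + 280*w + 294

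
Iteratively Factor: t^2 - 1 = (t - 1)*(t + 1)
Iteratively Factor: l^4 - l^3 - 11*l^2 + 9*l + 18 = (l + 3)*(l^3 - 4*l^2 + l + 6) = (l - 2)*(l + 3)*(l^2 - 2*l - 3) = (l - 2)*(l + 1)*(l + 3)*(l - 3)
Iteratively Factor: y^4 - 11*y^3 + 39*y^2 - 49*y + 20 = (y - 5)*(y^3 - 6*y^2 + 9*y - 4) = (y - 5)*(y - 1)*(y^2 - 5*y + 4) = (y - 5)*(y - 1)^2*(y - 4)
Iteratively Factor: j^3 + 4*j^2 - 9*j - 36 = (j + 4)*(j^2 - 9) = (j + 3)*(j + 4)*(j - 3)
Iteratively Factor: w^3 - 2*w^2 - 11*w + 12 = (w + 3)*(w^2 - 5*w + 4) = (w - 4)*(w + 3)*(w - 1)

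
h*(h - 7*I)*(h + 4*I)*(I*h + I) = I*h^4 + 3*h^3 + I*h^3 + 3*h^2 + 28*I*h^2 + 28*I*h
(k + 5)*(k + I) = k^2 + 5*k + I*k + 5*I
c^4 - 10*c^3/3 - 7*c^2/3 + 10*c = c*(c - 3)*(c - 2)*(c + 5/3)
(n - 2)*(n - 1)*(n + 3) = n^3 - 7*n + 6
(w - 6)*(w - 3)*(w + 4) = w^3 - 5*w^2 - 18*w + 72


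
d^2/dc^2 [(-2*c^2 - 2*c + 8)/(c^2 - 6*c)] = 4*(-7*c^3 + 12*c^2 - 72*c + 144)/(c^3*(c^3 - 18*c^2 + 108*c - 216))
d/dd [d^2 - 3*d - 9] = 2*d - 3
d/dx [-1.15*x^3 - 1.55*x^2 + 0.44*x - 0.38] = -3.45*x^2 - 3.1*x + 0.44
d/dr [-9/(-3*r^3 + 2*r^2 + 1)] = 9*r*(4 - 9*r)/(-3*r^3 + 2*r^2 + 1)^2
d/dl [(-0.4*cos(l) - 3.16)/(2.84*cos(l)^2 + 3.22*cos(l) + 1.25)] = (1.136*sin(l)^2 - 17.9488*cos(l) - 10.8112)*sin(l)/(2.84*cos(l)^2 + 3.22*cos(l) + 1.25)^2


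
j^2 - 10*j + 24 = (j - 6)*(j - 4)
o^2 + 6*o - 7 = (o - 1)*(o + 7)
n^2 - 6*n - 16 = (n - 8)*(n + 2)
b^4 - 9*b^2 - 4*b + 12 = (b - 3)*(b - 1)*(b + 2)^2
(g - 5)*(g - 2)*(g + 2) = g^3 - 5*g^2 - 4*g + 20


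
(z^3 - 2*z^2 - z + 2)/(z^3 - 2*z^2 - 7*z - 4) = (z^2 - 3*z + 2)/(z^2 - 3*z - 4)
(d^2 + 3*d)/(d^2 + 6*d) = (d + 3)/(d + 6)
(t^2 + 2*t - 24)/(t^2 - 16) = (t + 6)/(t + 4)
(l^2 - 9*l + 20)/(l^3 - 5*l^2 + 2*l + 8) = (l - 5)/(l^2 - l - 2)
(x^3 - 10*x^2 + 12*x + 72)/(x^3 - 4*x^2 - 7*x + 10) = (x^2 - 12*x + 36)/(x^2 - 6*x + 5)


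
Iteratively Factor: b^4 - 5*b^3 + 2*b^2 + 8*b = (b - 4)*(b^3 - b^2 - 2*b) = (b - 4)*(b + 1)*(b^2 - 2*b) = (b - 4)*(b - 2)*(b + 1)*(b)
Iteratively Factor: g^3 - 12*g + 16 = (g - 2)*(g^2 + 2*g - 8) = (g - 2)*(g + 4)*(g - 2)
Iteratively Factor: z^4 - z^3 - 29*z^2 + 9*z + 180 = (z - 5)*(z^3 + 4*z^2 - 9*z - 36) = (z - 5)*(z + 4)*(z^2 - 9) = (z - 5)*(z + 3)*(z + 4)*(z - 3)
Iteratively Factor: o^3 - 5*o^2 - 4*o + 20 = (o + 2)*(o^2 - 7*o + 10) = (o - 5)*(o + 2)*(o - 2)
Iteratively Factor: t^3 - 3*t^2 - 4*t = (t + 1)*(t^2 - 4*t) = t*(t + 1)*(t - 4)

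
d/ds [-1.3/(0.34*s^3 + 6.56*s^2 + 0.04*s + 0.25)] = (1.326*s^2 + 17.056*s + 0.052)/(0.34*s^3 + 6.56*s^2 + 0.04*s + 0.25)^2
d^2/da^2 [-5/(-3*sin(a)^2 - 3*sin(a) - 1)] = 15*(-12*sin(a)^4 - 9*sin(a)^3 + 19*sin(a)^2 + 19*sin(a) + 4)/(3*sin(a)^2 + 3*sin(a) + 1)^3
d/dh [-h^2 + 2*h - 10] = 2 - 2*h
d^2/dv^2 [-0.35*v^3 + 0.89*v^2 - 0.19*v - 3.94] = 1.78 - 2.1*v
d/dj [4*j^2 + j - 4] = 8*j + 1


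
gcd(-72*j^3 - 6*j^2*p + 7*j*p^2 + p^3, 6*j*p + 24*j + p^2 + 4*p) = 6*j + p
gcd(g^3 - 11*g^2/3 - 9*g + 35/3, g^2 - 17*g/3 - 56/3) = g + 7/3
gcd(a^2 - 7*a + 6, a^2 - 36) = a - 6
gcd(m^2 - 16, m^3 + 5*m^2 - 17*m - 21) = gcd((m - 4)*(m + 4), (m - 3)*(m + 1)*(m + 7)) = 1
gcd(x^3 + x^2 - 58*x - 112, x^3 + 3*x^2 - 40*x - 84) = x^2 + 9*x + 14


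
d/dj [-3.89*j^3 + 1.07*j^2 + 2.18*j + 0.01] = -11.67*j^2 + 2.14*j + 2.18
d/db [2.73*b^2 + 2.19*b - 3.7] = 5.46*b + 2.19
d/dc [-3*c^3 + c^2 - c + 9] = -9*c^2 + 2*c - 1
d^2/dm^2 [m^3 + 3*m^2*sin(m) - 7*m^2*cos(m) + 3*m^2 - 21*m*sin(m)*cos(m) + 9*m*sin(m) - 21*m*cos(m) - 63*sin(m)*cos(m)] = -3*m^2*sin(m) + 7*m^2*cos(m) + 19*m*sin(m) + 42*m*sin(2*m) + 33*m*cos(m) + 6*m + 48*sin(m) + 126*sin(2*m) + 4*cos(m) - 42*cos(2*m) + 6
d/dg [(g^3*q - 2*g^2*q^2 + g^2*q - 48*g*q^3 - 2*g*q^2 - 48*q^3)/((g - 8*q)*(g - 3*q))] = q*(g^2 - 6*g*q - 18*q^2 - 9*q)/(g^2 - 6*g*q + 9*q^2)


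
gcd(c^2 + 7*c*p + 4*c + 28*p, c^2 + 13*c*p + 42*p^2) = c + 7*p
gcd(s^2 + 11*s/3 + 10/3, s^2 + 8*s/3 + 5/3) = s + 5/3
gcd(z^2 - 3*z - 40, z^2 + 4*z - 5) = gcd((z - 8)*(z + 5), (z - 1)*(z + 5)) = z + 5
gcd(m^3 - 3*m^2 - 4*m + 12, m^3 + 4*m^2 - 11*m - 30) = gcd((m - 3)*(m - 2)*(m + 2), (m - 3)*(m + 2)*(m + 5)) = m^2 - m - 6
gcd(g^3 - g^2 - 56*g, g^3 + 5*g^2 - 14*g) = g^2 + 7*g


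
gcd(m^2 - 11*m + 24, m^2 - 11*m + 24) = m^2 - 11*m + 24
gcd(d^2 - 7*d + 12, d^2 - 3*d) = d - 3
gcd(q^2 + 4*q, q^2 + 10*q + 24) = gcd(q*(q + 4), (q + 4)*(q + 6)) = q + 4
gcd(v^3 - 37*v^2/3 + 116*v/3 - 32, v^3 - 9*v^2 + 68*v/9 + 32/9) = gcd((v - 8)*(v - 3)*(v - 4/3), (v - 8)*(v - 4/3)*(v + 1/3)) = v^2 - 28*v/3 + 32/3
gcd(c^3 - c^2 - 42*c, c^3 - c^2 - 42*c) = c^3 - c^2 - 42*c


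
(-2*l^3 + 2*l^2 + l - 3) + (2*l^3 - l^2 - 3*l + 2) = l^2 - 2*l - 1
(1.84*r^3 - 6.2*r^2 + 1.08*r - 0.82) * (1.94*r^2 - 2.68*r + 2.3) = 3.5696*r^5 - 16.9592*r^4 + 22.9432*r^3 - 18.7452*r^2 + 4.6816*r - 1.886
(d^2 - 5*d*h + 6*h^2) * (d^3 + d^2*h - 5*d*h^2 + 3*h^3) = d^5 - 4*d^4*h - 4*d^3*h^2 + 34*d^2*h^3 - 45*d*h^4 + 18*h^5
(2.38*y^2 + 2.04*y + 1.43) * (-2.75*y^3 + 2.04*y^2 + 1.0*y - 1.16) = -6.545*y^5 - 0.7548*y^4 + 2.6091*y^3 + 2.1964*y^2 - 0.9364*y - 1.6588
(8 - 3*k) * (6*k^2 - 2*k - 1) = -18*k^3 + 54*k^2 - 13*k - 8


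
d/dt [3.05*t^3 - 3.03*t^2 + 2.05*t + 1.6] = 9.15*t^2 - 6.06*t + 2.05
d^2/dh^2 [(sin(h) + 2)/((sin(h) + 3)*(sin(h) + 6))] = (-sin(h)^5 + sin(h)^4 + 56*sin(h)^3 + 156*sin(h)^2 - 72)/((sin(h) + 3)^3*(sin(h) + 6)^3)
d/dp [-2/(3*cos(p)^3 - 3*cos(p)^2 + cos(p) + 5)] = -2*(3*cos(p) - 1)^2*sin(p)/(3*cos(p)^3 - 3*cos(p)^2 + cos(p) + 5)^2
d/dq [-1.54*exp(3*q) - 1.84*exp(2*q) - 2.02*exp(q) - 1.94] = (-4.62*exp(2*q) - 3.68*exp(q) - 2.02)*exp(q)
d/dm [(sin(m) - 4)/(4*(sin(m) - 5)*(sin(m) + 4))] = (8*sin(m) + cos(m)^2 - 25)*cos(m)/(4*(sin(m) - 5)^2*(sin(m) + 4)^2)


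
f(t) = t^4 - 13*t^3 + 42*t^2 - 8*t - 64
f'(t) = 4*t^3 - 39*t^2 + 84*t - 8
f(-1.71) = 146.05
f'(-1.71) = -285.68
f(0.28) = -63.23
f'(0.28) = 12.55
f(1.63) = -14.69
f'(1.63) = 42.62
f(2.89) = 19.64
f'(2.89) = 5.58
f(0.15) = -64.30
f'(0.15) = 3.74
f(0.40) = -61.29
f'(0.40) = 19.62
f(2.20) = 6.68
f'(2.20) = 30.63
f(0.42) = -60.88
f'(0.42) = 20.70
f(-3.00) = 770.00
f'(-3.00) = -719.00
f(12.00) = 4160.00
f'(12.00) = 2296.00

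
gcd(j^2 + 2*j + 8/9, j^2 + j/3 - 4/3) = j + 4/3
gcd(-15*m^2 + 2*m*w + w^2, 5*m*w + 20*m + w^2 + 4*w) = 5*m + w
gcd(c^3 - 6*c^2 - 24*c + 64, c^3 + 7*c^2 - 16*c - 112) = c + 4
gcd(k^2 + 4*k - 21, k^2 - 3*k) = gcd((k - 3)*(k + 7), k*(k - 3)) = k - 3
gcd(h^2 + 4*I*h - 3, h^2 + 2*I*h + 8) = 1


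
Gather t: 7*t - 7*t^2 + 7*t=-7*t^2 + 14*t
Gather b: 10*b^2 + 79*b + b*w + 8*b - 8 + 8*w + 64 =10*b^2 + b*(w + 87) + 8*w + 56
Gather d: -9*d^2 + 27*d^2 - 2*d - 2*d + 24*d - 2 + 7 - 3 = 18*d^2 + 20*d + 2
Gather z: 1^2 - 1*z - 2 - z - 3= -2*z - 4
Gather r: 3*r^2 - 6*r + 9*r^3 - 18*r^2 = 9*r^3 - 15*r^2 - 6*r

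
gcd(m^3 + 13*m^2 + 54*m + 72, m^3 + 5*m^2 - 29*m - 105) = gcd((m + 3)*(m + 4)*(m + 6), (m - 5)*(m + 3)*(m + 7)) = m + 3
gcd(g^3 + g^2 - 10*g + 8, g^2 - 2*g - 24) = g + 4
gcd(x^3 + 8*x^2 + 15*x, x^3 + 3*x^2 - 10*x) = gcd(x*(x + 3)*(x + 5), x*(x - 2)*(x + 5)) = x^2 + 5*x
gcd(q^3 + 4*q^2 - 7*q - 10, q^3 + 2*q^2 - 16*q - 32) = 1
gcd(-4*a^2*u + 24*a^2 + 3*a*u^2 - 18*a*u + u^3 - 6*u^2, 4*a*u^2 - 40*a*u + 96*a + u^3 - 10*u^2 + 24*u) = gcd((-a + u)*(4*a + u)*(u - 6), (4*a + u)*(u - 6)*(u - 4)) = 4*a*u - 24*a + u^2 - 6*u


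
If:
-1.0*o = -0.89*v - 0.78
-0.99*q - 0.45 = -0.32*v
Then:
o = 0.89*v + 0.78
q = 0.323232323232323*v - 0.454545454545455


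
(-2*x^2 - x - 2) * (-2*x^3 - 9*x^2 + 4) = 4*x^5 + 20*x^4 + 13*x^3 + 10*x^2 - 4*x - 8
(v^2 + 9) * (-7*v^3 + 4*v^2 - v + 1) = -7*v^5 + 4*v^4 - 64*v^3 + 37*v^2 - 9*v + 9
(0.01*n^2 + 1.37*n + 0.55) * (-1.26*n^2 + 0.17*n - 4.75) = -0.0126*n^4 - 1.7245*n^3 - 0.5076*n^2 - 6.414*n - 2.6125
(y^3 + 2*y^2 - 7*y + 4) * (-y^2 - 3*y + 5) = -y^5 - 5*y^4 + 6*y^3 + 27*y^2 - 47*y + 20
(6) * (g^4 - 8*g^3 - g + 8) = 6*g^4 - 48*g^3 - 6*g + 48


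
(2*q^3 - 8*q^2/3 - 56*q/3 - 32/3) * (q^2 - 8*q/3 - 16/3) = 2*q^5 - 8*q^4 - 200*q^3/9 + 160*q^2/3 + 128*q + 512/9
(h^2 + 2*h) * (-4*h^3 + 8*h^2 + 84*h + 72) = -4*h^5 + 100*h^3 + 240*h^2 + 144*h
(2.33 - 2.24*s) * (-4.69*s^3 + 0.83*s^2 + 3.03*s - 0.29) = 10.5056*s^4 - 12.7869*s^3 - 4.8533*s^2 + 7.7095*s - 0.6757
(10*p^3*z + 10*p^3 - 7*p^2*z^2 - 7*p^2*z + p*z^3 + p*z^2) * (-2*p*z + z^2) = -20*p^4*z^2 - 20*p^4*z + 24*p^3*z^3 + 24*p^3*z^2 - 9*p^2*z^4 - 9*p^2*z^3 + p*z^5 + p*z^4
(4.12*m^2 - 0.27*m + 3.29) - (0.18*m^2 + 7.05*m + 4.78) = 3.94*m^2 - 7.32*m - 1.49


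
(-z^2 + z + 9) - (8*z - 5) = -z^2 - 7*z + 14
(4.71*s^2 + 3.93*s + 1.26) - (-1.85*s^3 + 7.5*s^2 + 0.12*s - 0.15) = 1.85*s^3 - 2.79*s^2 + 3.81*s + 1.41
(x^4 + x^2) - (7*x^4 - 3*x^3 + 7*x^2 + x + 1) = -6*x^4 + 3*x^3 - 6*x^2 - x - 1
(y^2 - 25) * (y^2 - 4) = y^4 - 29*y^2 + 100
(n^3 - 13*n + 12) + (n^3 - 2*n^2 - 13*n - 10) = 2*n^3 - 2*n^2 - 26*n + 2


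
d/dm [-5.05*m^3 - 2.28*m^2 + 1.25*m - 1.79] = -15.15*m^2 - 4.56*m + 1.25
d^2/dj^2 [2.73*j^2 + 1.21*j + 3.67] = 5.46000000000000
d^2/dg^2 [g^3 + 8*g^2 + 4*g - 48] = 6*g + 16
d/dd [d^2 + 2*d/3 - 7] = 2*d + 2/3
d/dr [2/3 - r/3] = -1/3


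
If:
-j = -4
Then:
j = 4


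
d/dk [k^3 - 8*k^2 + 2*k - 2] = 3*k^2 - 16*k + 2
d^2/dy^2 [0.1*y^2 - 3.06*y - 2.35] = 0.200000000000000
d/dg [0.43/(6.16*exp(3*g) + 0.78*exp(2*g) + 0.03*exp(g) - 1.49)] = (-7.9464*exp(2*g) - 0.6708*exp(g) - 0.0129)*exp(g)/(6.16*exp(3*g) + 0.78*exp(2*g) + 0.03*exp(g) - 1.49)^2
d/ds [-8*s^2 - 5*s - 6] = -16*s - 5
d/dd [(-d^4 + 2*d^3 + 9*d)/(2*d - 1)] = 3*(-2*d^4 + 4*d^3 - 2*d^2 - 3)/(4*d^2 - 4*d + 1)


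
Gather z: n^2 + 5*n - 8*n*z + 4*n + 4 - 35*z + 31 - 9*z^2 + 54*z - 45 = n^2 + 9*n - 9*z^2 + z*(19 - 8*n) - 10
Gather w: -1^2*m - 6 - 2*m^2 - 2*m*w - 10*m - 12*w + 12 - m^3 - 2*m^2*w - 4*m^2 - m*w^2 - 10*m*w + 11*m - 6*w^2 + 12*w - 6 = -m^3 - 6*m^2 + w^2*(-m - 6) + w*(-2*m^2 - 12*m)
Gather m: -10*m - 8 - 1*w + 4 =-10*m - w - 4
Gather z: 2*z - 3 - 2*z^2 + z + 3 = -2*z^2 + 3*z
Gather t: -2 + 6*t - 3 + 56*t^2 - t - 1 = 56*t^2 + 5*t - 6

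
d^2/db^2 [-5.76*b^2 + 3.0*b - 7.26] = -11.5200000000000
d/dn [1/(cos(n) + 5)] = sin(n)/(cos(n) + 5)^2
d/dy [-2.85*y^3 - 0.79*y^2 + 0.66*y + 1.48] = -8.55*y^2 - 1.58*y + 0.66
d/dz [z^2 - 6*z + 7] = 2*z - 6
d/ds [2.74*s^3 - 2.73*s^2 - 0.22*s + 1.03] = 8.22*s^2 - 5.46*s - 0.22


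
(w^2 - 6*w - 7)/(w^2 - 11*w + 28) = (w + 1)/(w - 4)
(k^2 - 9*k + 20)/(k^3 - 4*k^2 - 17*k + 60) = (k - 4)/(k^2 + k - 12)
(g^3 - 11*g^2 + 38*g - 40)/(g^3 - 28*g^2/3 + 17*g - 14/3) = 3*(g^2 - 9*g + 20)/(3*g^2 - 22*g + 7)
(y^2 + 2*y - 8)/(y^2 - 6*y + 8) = (y + 4)/(y - 4)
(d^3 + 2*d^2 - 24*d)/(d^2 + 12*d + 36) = d*(d - 4)/(d + 6)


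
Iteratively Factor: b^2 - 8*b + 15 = (b - 5)*(b - 3)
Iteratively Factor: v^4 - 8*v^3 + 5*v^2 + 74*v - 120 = (v + 3)*(v^3 - 11*v^2 + 38*v - 40) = (v - 4)*(v + 3)*(v^2 - 7*v + 10) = (v - 5)*(v - 4)*(v + 3)*(v - 2)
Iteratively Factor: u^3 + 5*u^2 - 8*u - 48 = (u - 3)*(u^2 + 8*u + 16) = (u - 3)*(u + 4)*(u + 4)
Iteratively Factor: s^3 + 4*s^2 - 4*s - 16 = (s + 4)*(s^2 - 4) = (s - 2)*(s + 4)*(s + 2)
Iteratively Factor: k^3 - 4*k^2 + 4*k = (k)*(k^2 - 4*k + 4) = k*(k - 2)*(k - 2)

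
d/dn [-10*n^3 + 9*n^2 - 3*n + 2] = -30*n^2 + 18*n - 3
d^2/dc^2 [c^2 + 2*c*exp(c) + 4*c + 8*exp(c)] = 2*c*exp(c) + 12*exp(c) + 2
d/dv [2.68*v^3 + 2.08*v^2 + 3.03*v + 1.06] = 8.04*v^2 + 4.16*v + 3.03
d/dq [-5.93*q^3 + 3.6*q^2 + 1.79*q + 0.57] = -17.79*q^2 + 7.2*q + 1.79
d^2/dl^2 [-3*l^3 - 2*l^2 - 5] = -18*l - 4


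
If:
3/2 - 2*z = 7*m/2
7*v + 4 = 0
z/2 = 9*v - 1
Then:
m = 365/49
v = -4/7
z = -86/7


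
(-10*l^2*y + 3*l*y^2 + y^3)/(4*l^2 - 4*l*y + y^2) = y*(5*l + y)/(-2*l + y)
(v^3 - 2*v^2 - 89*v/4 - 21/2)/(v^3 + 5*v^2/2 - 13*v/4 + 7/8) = 2*(2*v^2 - 11*v - 6)/(4*v^2 - 4*v + 1)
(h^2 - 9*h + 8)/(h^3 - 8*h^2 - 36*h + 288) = (h - 1)/(h^2 - 36)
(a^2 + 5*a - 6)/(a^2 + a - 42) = (a^2 + 5*a - 6)/(a^2 + a - 42)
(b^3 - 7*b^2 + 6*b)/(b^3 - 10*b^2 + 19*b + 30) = b*(b - 1)/(b^2 - 4*b - 5)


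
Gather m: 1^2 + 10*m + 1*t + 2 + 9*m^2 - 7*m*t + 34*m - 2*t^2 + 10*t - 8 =9*m^2 + m*(44 - 7*t) - 2*t^2 + 11*t - 5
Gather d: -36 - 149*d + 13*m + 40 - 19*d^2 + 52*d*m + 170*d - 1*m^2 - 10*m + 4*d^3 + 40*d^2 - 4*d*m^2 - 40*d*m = 4*d^3 + 21*d^2 + d*(-4*m^2 + 12*m + 21) - m^2 + 3*m + 4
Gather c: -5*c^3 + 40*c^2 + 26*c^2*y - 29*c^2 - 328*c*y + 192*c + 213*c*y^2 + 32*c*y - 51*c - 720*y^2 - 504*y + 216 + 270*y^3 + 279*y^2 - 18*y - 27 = -5*c^3 + c^2*(26*y + 11) + c*(213*y^2 - 296*y + 141) + 270*y^3 - 441*y^2 - 522*y + 189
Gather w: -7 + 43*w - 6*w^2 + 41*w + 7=-6*w^2 + 84*w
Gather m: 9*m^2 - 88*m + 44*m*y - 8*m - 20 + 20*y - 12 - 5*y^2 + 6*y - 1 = 9*m^2 + m*(44*y - 96) - 5*y^2 + 26*y - 33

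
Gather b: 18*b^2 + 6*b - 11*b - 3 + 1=18*b^2 - 5*b - 2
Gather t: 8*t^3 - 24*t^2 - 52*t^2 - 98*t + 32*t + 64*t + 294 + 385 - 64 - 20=8*t^3 - 76*t^2 - 2*t + 595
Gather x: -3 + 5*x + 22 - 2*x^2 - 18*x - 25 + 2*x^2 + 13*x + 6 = 0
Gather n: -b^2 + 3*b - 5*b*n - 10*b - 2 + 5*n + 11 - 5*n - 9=-b^2 - 5*b*n - 7*b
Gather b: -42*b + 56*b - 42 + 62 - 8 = 14*b + 12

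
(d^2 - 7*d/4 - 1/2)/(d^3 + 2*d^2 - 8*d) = (d + 1/4)/(d*(d + 4))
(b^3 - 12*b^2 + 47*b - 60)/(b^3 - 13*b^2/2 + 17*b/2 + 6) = 2*(b - 5)/(2*b + 1)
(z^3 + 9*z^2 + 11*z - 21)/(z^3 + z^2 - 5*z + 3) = (z + 7)/(z - 1)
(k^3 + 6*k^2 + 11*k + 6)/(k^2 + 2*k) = k + 4 + 3/k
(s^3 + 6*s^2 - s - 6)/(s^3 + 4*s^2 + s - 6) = (s^2 + 7*s + 6)/(s^2 + 5*s + 6)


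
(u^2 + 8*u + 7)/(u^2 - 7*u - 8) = (u + 7)/(u - 8)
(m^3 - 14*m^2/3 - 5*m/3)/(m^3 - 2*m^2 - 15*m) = (m + 1/3)/(m + 3)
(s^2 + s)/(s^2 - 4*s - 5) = s/(s - 5)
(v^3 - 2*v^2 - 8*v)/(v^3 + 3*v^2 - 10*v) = (v^2 - 2*v - 8)/(v^2 + 3*v - 10)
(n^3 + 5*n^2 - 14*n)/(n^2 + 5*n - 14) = n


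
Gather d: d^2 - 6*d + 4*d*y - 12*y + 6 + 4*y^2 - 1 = d^2 + d*(4*y - 6) + 4*y^2 - 12*y + 5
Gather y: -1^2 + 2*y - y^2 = -y^2 + 2*y - 1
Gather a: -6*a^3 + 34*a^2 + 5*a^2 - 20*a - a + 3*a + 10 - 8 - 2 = -6*a^3 + 39*a^2 - 18*a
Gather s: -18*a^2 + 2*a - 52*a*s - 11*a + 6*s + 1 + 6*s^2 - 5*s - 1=-18*a^2 - 9*a + 6*s^2 + s*(1 - 52*a)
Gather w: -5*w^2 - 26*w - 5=-5*w^2 - 26*w - 5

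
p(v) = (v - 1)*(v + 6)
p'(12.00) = 29.00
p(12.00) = 198.00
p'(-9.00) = -13.00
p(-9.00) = 30.00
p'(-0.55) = 3.90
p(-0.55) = -8.45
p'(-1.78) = 1.44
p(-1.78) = -11.73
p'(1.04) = 7.08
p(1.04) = 0.28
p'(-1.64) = 1.72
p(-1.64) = -11.51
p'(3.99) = 12.98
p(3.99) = 29.87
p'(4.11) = 13.22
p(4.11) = 31.44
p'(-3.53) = -2.06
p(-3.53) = -11.19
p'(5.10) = 15.20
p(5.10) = 45.51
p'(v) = 2*v + 5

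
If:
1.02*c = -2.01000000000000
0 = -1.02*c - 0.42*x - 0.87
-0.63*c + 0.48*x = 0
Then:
No Solution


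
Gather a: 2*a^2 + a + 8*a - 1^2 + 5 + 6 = 2*a^2 + 9*a + 10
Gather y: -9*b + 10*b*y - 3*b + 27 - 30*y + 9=-12*b + y*(10*b - 30) + 36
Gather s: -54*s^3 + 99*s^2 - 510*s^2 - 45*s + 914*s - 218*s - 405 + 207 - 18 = -54*s^3 - 411*s^2 + 651*s - 216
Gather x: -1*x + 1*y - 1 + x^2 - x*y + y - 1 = x^2 + x*(-y - 1) + 2*y - 2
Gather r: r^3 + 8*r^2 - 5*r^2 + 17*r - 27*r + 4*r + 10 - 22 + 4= r^3 + 3*r^2 - 6*r - 8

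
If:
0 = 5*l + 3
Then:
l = -3/5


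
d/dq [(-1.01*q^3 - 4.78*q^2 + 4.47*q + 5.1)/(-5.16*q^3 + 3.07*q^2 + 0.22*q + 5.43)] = (1.77635683940025e-15*q^5 - 27.7655*q^4 + 45.686*q^3 + 47.7206*q^2 - 83.2248*q + 23.1501)/(26.6256*q^6 - 31.6824*q^5 + 7.1545*q^4 - 54.6868*q^3 + 33.3886*q^2 + 2.3892*q + 29.4849)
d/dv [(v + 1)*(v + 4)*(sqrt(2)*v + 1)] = 3*sqrt(2)*v^2 + 2*v + 10*sqrt(2)*v + 5 + 4*sqrt(2)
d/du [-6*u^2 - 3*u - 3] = -12*u - 3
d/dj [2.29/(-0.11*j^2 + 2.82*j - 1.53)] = (0.5038*j - 6.4578)/(0.11*j^2 - 2.82*j + 1.53)^2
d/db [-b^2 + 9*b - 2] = 9 - 2*b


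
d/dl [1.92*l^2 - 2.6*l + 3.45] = 3.84*l - 2.6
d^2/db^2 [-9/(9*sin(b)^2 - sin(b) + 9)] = 9*(324*sin(b)^4 - 27*sin(b)^3 - 809*sin(b)^2 + 63*sin(b) + 160)/(9*sin(b)^2 - sin(b) + 9)^3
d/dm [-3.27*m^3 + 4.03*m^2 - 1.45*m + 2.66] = -9.81*m^2 + 8.06*m - 1.45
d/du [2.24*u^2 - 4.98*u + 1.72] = 4.48*u - 4.98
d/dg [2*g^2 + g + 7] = 4*g + 1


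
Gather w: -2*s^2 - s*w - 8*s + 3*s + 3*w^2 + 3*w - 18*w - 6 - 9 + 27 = -2*s^2 - 5*s + 3*w^2 + w*(-s - 15) + 12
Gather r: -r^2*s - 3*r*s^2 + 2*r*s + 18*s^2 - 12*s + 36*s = -r^2*s + r*(-3*s^2 + 2*s) + 18*s^2 + 24*s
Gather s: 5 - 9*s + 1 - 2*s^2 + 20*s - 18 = -2*s^2 + 11*s - 12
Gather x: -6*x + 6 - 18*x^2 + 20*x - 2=-18*x^2 + 14*x + 4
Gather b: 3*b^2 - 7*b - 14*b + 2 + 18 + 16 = 3*b^2 - 21*b + 36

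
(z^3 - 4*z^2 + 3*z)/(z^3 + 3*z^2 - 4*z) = (z - 3)/(z + 4)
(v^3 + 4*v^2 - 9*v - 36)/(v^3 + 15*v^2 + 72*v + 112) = (v^2 - 9)/(v^2 + 11*v + 28)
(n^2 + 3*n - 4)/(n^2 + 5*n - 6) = (n + 4)/(n + 6)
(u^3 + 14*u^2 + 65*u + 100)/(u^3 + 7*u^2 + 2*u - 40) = (u + 5)/(u - 2)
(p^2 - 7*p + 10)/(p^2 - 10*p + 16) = (p - 5)/(p - 8)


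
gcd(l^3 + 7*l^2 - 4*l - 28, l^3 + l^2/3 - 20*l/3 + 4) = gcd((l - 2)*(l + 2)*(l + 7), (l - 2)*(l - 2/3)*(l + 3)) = l - 2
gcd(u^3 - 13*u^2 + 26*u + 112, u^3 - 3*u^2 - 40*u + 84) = u - 7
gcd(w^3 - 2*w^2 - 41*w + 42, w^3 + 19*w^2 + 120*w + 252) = w + 6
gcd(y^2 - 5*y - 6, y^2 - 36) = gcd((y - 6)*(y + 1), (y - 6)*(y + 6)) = y - 6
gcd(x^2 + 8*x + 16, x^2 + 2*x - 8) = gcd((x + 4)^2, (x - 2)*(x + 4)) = x + 4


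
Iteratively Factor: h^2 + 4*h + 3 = (h + 3)*(h + 1)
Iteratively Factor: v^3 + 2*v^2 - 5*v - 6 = (v - 2)*(v^2 + 4*v + 3) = (v - 2)*(v + 3)*(v + 1)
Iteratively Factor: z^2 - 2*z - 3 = (z + 1)*(z - 3)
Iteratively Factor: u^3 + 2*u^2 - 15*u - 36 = (u + 3)*(u^2 - u - 12) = (u + 3)^2*(u - 4)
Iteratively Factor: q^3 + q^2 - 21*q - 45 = (q + 3)*(q^2 - 2*q - 15) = (q - 5)*(q + 3)*(q + 3)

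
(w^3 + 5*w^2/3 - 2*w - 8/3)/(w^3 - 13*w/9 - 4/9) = 3*(w + 2)/(3*w + 1)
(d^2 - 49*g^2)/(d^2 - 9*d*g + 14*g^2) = (d + 7*g)/(d - 2*g)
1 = 1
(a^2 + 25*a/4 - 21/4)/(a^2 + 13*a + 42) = (a - 3/4)/(a + 6)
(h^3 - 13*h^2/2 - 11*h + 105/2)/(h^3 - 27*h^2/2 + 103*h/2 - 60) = (h^2 - 4*h - 21)/(h^2 - 11*h + 24)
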